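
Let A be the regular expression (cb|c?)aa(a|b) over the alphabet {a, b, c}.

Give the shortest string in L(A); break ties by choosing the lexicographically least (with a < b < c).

By inspection of the expression, no string of length less than 3 matches, and aaa is the lexicographically first match of length 3.

aaa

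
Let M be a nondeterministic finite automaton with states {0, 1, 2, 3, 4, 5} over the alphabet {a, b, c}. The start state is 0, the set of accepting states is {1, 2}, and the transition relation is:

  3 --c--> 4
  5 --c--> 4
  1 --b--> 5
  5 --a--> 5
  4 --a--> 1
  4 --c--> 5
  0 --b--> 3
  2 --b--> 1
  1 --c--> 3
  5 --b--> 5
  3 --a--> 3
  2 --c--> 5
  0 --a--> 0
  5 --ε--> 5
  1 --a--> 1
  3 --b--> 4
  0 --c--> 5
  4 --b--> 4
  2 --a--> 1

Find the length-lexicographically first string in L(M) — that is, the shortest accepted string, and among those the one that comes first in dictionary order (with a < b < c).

A breadth-first search from 0 reaches an accepting state first via the path 0 → 3 → 4 → 1 on input bba.
No string of length < 3 is accepted (BFS exhausts all shorter strings without reaching an accepting state), and bba is the lexicographically least accepting string of length 3.

bba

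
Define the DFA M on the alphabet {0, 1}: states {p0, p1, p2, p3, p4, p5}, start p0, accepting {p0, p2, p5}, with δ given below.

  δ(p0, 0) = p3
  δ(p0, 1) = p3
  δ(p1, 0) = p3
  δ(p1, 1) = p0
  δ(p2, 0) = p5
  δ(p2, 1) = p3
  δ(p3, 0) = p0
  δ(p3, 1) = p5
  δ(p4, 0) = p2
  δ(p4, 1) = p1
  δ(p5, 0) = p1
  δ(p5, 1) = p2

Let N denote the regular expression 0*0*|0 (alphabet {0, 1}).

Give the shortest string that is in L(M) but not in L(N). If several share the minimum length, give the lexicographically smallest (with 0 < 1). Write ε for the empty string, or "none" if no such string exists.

01

The string 01 is accepted by M but not by N.
No shorter string lies in the difference, and 01 is the lexicographically first length-2 string in L(M) \ L(N).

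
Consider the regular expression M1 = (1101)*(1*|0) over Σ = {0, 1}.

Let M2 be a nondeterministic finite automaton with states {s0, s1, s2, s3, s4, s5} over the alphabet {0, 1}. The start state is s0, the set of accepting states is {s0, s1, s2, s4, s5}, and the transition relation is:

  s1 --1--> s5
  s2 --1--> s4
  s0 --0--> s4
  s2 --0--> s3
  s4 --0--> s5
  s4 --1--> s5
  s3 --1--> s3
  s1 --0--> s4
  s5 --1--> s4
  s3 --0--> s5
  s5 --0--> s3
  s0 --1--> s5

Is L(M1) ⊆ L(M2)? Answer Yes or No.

Yes

Converting the expression M1 to a DFA (subset construction, then merging equivalent states) gives the minimal DFA with states {r0, r1, r2, r3, r4, r5, r6}, start state r0, accepting states {r0, r1, r2, r4, r6} and transitions r0: 0→r1, 1→r2; r1: 0→r3, 1→r3; r2: 0→r3, 1→r4; r3: 0→r3, 1→r3; r4: 0→r5, 1→r6; r5: 0→r3, 1→r0; r6: 0→r3, 1→r6.
Exploring the product automaton M1 × M2 from the start pair (r0, s0), following both machines on each input symbol, reaches 12 state pairs: (r0, s0), (r1, s4), (r2, s5), (r3, s5), (r3, s3), (r4, s4), (r3, s4), (r5, s5), (r6, s5), (r0, s4), (r6, s4), (r1, s5).
M1 accepts in {r0, r1, r2, r4, r6} and M2 accepts in {s0, s1, s2, s4, s5}. The reachable pairs whose M1-component is accepting are (r0, s0), (r1, s4), (r2, s5), (r4, s4), (r6, s5), (r0, s4), (r6, s4), (r1, s5); in each of them the M2-component is accepting too, so the product for L(M1) \ L(M2) (M1-component accepting, M2-component rejecting) has no reachable accepting pair and the difference is empty.
Hence every string in L(M1) is also in L(M2).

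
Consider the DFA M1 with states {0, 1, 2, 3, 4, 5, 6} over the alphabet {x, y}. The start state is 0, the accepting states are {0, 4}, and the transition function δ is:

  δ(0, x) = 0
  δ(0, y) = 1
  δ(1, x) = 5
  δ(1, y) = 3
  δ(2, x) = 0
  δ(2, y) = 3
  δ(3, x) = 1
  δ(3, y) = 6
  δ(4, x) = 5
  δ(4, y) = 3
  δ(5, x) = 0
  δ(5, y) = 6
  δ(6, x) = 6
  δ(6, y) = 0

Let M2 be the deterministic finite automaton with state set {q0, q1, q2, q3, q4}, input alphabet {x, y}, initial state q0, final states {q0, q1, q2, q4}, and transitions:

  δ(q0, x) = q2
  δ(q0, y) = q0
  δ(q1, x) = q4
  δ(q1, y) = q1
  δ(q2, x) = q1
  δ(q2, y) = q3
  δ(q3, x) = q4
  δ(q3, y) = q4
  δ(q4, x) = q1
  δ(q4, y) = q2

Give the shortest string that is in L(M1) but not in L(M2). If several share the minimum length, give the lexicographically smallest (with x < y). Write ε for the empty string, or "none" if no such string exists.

The string xyxyy is accepted by M1 but not by M2.
No shorter string lies in the difference, and xyxyy is the lexicographically first length-5 string in L(M1) \ L(M2).

xyxyy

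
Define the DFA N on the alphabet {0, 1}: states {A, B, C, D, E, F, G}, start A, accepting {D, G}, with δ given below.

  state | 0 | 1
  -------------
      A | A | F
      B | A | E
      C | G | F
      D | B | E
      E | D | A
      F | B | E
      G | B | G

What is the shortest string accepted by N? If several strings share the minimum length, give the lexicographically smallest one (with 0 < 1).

A breadth-first search from A reaches an accepting state first via the path A → F → E → D on input 110.
No string of length < 3 is accepted (BFS exhausts all shorter strings without reaching an accepting state), and 110 is the lexicographically least accepting string of length 3.

110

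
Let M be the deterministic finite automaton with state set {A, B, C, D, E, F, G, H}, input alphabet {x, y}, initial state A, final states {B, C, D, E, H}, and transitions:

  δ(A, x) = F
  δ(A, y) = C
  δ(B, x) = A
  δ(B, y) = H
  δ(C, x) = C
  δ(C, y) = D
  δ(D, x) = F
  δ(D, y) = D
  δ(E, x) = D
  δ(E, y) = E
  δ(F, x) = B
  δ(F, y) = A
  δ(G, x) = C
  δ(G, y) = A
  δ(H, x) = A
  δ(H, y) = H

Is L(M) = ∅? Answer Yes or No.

The string y is accepted: the run A → C ends in the accepting state C.
Since at least one string is accepted, L(M) is not empty.

No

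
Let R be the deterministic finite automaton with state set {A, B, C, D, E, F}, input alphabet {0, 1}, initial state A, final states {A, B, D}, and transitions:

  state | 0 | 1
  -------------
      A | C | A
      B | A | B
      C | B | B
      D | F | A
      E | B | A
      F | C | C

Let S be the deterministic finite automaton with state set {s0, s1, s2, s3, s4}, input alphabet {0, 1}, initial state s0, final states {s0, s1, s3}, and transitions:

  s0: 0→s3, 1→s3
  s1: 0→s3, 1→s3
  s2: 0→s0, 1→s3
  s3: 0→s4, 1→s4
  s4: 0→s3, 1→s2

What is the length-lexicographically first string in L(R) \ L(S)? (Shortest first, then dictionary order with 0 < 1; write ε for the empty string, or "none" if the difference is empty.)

00

The string 00 is accepted by R but not by S.
No shorter string lies in the difference, and 00 is the lexicographically first length-2 string in L(R) \ L(S).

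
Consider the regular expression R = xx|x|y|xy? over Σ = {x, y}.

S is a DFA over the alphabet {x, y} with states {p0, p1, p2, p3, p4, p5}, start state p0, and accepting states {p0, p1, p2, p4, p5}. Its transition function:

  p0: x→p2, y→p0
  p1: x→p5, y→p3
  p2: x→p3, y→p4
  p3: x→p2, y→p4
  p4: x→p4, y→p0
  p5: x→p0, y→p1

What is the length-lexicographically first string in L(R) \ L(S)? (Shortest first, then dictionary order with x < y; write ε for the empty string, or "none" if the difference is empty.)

The string xx is accepted by R but not by S.
No shorter string lies in the difference, and xx is the lexicographically first length-2 string in L(R) \ L(S).

xx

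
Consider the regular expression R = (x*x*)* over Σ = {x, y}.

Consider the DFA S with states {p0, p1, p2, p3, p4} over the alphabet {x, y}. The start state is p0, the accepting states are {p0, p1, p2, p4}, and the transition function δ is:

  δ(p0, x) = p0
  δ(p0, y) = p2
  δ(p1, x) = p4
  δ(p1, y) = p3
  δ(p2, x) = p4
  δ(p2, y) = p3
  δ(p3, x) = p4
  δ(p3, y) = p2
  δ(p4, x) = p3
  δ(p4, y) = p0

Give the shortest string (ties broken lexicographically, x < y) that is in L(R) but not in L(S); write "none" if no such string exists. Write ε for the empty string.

none

Converting the expression R to a DFA (subset construction, then merging equivalent states) gives the minimal DFA with states {r0, r1}, start state r0, accepting states {r0} and transitions r0: x→r0, y→r1; r1: x→r1, y→r1.
Exploring the product automaton R × S from the start pair (r0, p0), following both machines on each input symbol, reaches 5 state pairs: (r0, p0), (r1, p2), (r1, p4), (r1, p3), (r1, p0).
R accepts in {r0} and S accepts in {p0, p1, p2, p4}. The reachable pairs whose R-component is accepting are (r0, p0); in each of them the S-component is accepting too, so the product for L(R) \ L(S) (R-component accepting, S-component rejecting) has no reachable accepting pair and the difference is empty.
So every string accepted by R is also accepted by S: L(R) \ L(S) = ∅ and there is no such string.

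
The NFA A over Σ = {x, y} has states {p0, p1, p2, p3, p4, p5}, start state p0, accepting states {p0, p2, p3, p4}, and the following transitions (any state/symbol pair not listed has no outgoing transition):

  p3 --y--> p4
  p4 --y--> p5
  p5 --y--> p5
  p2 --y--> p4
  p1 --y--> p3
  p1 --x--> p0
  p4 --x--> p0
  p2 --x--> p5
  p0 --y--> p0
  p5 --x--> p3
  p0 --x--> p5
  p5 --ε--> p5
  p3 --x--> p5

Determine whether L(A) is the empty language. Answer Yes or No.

The empty string ε is accepted: the run p0 ends in the accepting state p0.
Since at least one string is accepted, L(A) is not empty.

No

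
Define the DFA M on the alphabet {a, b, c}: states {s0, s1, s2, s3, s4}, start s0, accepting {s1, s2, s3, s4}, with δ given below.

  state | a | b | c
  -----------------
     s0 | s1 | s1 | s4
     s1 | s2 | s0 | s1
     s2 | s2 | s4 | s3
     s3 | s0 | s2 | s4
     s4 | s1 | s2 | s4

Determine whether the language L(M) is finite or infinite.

infinite

State s0 is reachable from the start and can reach an accepting state, and it lies on the cycle s0 → s1 → s0.
Traversing that cycle any number of times yields accepted strings of unbounded length, so the language is infinite.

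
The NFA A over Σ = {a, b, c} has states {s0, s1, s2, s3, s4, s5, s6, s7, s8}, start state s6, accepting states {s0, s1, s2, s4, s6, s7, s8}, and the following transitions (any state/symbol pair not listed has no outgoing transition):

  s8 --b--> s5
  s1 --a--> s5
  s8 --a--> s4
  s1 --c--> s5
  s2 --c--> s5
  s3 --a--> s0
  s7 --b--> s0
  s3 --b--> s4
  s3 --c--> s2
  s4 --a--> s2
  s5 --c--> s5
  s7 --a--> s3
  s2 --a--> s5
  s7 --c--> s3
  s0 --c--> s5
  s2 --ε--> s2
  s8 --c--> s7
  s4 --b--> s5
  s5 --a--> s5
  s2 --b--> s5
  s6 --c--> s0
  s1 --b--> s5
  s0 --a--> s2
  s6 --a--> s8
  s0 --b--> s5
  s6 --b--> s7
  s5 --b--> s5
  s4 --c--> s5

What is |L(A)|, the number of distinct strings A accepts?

32

The useful subgraph on states {s0, s2, s3, s4, s6, s7, s8} is acyclic, so L(A) is finite; the longest accepting path visits 6 useful states, giving maximum string length 5.
Counting accepting paths from s6 by length: 1 of length 0, 3 of length 1, 4 of length 2, 9 of length 3, 11 of length 4, 4 of length 5. Total 32.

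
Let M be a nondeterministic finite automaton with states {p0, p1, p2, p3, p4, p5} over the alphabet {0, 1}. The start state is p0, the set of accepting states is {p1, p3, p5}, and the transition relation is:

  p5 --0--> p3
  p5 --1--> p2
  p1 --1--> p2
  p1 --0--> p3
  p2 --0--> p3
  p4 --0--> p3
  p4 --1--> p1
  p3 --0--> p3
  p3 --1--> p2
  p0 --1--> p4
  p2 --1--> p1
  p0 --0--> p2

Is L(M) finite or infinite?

State p2 is reachable from the start and can reach an accepting state, and it lies on the cycle p2 → p1 → p2.
Traversing that cycle any number of times yields accepted strings of unbounded length, so the language is infinite.

infinite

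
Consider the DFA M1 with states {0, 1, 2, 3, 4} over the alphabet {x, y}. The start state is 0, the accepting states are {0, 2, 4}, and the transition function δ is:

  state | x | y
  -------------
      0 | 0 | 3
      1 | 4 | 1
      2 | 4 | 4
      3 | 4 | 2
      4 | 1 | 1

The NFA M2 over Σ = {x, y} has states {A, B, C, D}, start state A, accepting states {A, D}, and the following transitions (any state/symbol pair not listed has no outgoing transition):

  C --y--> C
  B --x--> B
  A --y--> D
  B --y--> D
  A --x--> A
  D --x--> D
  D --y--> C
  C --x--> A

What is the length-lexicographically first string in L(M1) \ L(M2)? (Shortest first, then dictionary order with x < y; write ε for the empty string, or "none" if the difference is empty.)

The string yy is accepted by M1 but not by M2.
No shorter string lies in the difference, and yy is the lexicographically first length-2 string in L(M1) \ L(M2).

yy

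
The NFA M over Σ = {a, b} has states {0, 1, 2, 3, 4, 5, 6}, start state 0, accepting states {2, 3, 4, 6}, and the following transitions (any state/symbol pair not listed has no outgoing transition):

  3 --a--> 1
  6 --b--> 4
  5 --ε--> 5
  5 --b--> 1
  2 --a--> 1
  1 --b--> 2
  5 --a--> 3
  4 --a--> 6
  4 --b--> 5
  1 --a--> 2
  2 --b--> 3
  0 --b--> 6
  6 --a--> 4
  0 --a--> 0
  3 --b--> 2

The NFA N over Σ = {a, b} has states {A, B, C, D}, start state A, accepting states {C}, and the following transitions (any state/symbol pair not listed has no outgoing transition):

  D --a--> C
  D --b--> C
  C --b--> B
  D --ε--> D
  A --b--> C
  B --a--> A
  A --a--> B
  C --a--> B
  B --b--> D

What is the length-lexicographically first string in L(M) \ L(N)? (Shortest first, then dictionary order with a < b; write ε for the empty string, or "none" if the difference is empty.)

The string ab is accepted by M but not by N.
No shorter string lies in the difference, and ab is the lexicographically first length-2 string in L(M) \ L(N).

ab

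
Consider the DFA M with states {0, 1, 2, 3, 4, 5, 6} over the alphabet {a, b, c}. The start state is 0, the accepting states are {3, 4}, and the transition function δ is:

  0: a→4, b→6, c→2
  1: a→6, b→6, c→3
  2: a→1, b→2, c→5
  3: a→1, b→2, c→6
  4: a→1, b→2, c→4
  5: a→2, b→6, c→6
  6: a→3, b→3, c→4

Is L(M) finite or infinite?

State 1 is reachable from the start and can reach an accepting state, and it lies on the cycle 1 → 3 → 1.
Traversing that cycle any number of times yields accepted strings of unbounded length, so the language is infinite.

infinite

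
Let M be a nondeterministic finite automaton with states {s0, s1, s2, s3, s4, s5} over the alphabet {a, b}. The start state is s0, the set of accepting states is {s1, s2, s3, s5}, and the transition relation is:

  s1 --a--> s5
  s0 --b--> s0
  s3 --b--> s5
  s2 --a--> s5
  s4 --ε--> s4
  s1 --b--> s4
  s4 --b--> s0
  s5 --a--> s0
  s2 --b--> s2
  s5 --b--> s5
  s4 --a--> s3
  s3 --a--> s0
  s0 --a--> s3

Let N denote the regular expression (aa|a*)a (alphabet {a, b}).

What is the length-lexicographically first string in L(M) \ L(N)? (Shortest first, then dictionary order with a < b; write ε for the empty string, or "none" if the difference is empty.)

The string ab is accepted by M but not by N.
No shorter string lies in the difference, and ab is the lexicographically first length-2 string in L(M) \ L(N).

ab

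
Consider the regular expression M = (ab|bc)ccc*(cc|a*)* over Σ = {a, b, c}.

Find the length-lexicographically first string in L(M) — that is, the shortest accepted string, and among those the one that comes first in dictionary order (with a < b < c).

By inspection of the expression, no string of length less than 4 matches, and abcc is the lexicographically first match of length 4.

abcc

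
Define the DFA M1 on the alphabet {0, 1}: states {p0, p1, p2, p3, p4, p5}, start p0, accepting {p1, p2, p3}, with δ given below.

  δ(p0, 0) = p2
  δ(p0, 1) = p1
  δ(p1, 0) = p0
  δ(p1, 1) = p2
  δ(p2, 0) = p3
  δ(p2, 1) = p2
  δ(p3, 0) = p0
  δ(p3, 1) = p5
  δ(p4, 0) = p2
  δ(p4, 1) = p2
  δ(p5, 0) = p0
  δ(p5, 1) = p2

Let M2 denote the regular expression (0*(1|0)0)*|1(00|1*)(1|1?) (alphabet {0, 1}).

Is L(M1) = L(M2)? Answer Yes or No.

No

The string 0 is accepted by M1 but rejected by M2.
So L(M1) ≠ L(M2).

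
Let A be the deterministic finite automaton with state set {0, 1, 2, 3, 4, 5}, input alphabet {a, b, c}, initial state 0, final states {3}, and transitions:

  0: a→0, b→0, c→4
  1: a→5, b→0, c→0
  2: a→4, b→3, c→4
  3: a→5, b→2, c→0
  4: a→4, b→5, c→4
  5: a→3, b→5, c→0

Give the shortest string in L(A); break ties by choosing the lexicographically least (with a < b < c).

A breadth-first search from 0 reaches an accepting state first via the path 0 → 4 → 5 → 3 on input cba.
No string of length < 3 is accepted (BFS exhausts all shorter strings without reaching an accepting state), and cba is the lexicographically least accepting string of length 3.

cba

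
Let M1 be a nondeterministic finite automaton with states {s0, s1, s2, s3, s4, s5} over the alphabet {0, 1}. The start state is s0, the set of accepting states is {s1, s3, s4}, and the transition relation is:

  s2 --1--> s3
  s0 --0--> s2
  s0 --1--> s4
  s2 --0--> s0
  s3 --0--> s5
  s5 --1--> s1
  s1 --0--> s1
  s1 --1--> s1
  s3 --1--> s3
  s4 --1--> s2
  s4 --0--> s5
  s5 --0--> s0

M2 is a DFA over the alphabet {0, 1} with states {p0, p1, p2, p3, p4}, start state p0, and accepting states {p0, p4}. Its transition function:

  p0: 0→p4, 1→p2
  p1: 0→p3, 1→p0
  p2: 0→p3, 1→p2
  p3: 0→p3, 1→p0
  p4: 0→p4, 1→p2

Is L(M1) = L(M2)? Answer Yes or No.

The string 1 is accepted by M1 but rejected by M2.
So L(M1) ≠ L(M2).

No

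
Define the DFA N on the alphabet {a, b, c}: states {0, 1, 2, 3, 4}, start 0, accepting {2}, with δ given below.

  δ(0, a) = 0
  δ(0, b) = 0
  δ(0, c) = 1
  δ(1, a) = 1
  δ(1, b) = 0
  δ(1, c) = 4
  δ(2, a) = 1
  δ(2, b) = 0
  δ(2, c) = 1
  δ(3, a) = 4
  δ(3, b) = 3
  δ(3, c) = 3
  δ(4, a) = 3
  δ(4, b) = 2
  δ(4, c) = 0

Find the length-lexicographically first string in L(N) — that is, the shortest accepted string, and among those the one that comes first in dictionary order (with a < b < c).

A breadth-first search from 0 reaches an accepting state first via the path 0 → 1 → 4 → 2 on input ccb.
No string of length < 3 is accepted (BFS exhausts all shorter strings without reaching an accepting state), and ccb is the lexicographically least accepting string of length 3.

ccb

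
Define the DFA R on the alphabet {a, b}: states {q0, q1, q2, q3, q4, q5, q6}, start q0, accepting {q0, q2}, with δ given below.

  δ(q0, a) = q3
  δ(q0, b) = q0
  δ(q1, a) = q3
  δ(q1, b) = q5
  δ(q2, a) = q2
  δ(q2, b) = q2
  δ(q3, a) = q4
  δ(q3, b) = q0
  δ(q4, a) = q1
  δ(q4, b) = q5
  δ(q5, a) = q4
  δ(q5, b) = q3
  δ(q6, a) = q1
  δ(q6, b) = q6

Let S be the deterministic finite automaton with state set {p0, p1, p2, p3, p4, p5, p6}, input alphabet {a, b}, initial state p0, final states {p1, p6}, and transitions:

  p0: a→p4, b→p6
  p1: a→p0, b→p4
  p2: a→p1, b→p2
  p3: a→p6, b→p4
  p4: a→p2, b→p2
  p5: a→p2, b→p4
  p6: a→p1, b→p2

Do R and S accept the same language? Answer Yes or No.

No

The empty string ε is accepted by R but rejected by S.
So L(R) ≠ L(S).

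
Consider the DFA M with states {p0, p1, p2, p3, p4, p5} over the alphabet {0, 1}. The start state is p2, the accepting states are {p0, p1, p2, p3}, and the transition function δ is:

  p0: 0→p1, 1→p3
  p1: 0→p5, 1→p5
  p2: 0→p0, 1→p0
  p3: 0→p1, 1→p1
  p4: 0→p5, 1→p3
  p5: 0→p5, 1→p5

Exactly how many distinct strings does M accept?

The useful subgraph on states {p0, p1, p2, p3} is acyclic, so L(M) is finite; the longest accepting path visits 4 useful states, giving maximum string length 3.
Counting accepting paths from p2 by length: 1 of length 0, 2 of length 1, 4 of length 2, 4 of length 3. Total 11.

11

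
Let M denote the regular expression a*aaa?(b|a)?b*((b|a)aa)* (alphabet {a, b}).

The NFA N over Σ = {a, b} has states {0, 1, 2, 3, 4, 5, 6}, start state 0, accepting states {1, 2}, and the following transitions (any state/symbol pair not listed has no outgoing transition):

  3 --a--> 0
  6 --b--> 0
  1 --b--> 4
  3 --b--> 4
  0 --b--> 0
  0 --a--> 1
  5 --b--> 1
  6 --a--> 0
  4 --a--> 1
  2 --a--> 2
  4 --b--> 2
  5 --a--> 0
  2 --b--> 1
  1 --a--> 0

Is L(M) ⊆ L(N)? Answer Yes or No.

No

The string aa is in L(M) but not in L(N).
So L(M) ⊄ L(N).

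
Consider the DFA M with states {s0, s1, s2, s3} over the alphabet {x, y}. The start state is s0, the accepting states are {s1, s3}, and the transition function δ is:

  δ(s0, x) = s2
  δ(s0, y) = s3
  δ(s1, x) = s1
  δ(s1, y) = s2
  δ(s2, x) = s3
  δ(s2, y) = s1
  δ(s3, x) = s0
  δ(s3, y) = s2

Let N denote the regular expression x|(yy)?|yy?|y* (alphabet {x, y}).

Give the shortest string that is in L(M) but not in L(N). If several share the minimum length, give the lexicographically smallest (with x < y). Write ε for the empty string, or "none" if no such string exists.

The string xx is accepted by M but not by N.
No shorter string lies in the difference, and xx is the lexicographically first length-2 string in L(M) \ L(N).

xx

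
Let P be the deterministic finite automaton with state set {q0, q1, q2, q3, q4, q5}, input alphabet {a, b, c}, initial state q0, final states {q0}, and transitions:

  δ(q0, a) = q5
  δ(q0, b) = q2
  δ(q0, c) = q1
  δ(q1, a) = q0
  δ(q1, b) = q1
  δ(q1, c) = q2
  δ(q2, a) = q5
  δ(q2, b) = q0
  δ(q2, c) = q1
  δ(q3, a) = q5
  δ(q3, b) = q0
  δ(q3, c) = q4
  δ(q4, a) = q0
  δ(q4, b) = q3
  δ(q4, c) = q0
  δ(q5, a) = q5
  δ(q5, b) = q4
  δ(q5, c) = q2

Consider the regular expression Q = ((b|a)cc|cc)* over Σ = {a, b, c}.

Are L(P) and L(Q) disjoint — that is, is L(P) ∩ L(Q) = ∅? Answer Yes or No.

No

The empty string ε is accepted by both P and Q.
Hence L(P) ∩ L(Q) ≠ ∅.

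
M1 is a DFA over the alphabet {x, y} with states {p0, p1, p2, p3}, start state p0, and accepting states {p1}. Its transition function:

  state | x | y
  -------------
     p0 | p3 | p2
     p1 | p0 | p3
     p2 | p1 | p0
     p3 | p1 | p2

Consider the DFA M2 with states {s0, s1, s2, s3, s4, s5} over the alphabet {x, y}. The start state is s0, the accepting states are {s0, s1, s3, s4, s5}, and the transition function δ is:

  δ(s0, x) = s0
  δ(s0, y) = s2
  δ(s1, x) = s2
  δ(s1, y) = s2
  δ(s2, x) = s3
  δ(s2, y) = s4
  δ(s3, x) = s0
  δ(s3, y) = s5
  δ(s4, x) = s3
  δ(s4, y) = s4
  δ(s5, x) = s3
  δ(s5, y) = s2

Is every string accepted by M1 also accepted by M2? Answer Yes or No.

Yes

Exploring the product automaton M1 × M2 from the start pair (p0, s0), following both machines on each input symbol, reaches 12 state pairs: (p0, s0), (p3, s0), (p2, s2), (p1, s0), (p1, s3), (p0, s4), (p3, s2), (p3, s5), (p3, s3), (p2, s4), (p2, s5), (p0, s2).
M1 accepts in {p1} and M2 accepts in {s0, s1, s3, s4, s5}. The reachable pairs whose M1-component is accepting are (p1, s0), (p1, s3); in each of them the M2-component is accepting too, so the product for L(M1) \ L(M2) (M1-component accepting, M2-component rejecting) has no reachable accepting pair and the difference is empty.
Hence every string in L(M1) is also in L(M2).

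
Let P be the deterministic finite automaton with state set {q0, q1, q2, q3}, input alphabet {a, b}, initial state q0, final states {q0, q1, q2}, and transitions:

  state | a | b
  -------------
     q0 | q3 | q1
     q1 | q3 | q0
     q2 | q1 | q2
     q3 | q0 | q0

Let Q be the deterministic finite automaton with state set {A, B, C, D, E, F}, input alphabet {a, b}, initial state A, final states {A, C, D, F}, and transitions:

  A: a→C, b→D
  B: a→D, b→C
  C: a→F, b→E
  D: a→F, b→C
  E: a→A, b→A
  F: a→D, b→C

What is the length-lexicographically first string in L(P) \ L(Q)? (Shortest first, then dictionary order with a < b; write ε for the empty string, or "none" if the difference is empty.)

ab

The string ab is accepted by P but not by Q.
No shorter string lies in the difference, and ab is the lexicographically first length-2 string in L(P) \ L(Q).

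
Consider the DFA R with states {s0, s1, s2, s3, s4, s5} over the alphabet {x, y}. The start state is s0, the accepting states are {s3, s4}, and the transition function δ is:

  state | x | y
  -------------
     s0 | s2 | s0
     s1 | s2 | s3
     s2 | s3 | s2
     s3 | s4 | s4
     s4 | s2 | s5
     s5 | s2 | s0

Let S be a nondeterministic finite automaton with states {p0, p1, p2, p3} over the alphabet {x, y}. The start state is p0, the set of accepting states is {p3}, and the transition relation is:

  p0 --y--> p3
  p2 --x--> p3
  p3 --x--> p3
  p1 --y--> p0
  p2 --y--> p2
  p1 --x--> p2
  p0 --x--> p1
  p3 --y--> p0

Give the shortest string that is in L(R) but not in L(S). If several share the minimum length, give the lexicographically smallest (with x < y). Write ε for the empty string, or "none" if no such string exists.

xx

The string xx is accepted by R but not by S.
No shorter string lies in the difference, and xx is the lexicographically first length-2 string in L(R) \ L(S).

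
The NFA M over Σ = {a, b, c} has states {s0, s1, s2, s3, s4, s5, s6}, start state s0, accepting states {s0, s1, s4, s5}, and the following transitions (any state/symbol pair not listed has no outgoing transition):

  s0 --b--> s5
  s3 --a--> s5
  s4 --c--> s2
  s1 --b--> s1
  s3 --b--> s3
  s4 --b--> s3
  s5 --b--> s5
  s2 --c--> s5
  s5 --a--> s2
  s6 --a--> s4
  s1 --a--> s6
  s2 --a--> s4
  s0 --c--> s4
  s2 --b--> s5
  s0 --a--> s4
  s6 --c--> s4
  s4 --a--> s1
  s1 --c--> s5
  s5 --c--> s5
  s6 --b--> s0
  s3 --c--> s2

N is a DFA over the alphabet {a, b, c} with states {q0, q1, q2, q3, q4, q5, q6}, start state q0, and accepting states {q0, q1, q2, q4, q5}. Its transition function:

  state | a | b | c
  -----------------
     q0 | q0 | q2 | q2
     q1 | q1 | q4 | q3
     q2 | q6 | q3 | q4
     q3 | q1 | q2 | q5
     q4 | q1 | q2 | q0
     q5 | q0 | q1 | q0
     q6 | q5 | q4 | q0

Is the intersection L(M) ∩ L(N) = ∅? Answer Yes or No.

No

The empty string ε is accepted by both M and N.
Hence L(M) ∩ L(N) ≠ ∅.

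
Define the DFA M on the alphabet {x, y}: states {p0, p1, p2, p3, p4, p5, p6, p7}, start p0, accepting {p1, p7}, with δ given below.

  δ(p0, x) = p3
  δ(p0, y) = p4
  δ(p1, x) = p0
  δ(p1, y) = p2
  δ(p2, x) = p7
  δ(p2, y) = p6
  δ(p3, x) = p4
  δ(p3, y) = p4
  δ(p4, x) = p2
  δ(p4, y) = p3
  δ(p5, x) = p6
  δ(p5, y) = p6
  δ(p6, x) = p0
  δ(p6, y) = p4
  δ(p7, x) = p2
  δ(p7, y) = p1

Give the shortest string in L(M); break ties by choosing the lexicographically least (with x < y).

yxx

A breadth-first search from p0 reaches an accepting state first via the path p0 → p4 → p2 → p7 on input yxx.
No string of length < 3 is accepted (BFS exhausts all shorter strings without reaching an accepting state), and yxx is the lexicographically least accepting string of length 3.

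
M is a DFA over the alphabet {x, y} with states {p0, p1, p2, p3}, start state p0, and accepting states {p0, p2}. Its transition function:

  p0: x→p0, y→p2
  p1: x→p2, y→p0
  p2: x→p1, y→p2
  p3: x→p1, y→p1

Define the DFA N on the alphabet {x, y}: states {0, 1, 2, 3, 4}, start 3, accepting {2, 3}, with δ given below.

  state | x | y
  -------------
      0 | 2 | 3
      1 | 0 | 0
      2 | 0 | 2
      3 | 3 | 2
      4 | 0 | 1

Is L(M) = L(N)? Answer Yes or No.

Yes

Exploring the product automaton M × N from the start pair (p0, 3), following both machines on each input symbol, reaches 3 state pairs: (p0, 3), (p2, 2), (p1, 0).
M accepts in {p0, p2} and N accepts in {2, 3}. In every reachable pair the two components are either both accepting — (p0, 3), (p2, 2) — or both non-accepting, so no string is accepted by exactly one of the machines: L(M) \ L(N) and L(N) \ L(M) are both empty.
Hence every string is accepted by M iff it is accepted by N, and the two languages coincide.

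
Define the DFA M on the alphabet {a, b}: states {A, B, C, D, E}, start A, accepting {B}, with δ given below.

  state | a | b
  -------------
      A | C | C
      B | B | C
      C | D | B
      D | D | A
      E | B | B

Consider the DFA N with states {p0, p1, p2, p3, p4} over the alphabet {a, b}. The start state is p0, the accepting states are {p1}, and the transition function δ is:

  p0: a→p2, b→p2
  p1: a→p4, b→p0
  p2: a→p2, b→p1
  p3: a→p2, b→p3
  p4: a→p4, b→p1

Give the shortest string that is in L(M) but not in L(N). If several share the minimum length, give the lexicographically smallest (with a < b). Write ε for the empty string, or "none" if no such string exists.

aba

The string aba is accepted by M but not by N.
No shorter string lies in the difference, and aba is the lexicographically first length-3 string in L(M) \ L(N).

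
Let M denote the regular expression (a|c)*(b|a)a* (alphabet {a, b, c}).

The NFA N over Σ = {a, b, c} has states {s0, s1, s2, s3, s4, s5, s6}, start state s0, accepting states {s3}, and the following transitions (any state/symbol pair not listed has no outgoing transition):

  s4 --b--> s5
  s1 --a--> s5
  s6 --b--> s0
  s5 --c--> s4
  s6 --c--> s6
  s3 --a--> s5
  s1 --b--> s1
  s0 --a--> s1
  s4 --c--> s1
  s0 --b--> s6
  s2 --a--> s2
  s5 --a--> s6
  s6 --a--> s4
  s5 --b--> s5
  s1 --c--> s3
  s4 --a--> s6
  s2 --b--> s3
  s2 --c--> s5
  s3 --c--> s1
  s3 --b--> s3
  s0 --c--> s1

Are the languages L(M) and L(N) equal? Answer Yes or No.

The string a is accepted by M but rejected by N.
So L(M) ≠ L(N).

No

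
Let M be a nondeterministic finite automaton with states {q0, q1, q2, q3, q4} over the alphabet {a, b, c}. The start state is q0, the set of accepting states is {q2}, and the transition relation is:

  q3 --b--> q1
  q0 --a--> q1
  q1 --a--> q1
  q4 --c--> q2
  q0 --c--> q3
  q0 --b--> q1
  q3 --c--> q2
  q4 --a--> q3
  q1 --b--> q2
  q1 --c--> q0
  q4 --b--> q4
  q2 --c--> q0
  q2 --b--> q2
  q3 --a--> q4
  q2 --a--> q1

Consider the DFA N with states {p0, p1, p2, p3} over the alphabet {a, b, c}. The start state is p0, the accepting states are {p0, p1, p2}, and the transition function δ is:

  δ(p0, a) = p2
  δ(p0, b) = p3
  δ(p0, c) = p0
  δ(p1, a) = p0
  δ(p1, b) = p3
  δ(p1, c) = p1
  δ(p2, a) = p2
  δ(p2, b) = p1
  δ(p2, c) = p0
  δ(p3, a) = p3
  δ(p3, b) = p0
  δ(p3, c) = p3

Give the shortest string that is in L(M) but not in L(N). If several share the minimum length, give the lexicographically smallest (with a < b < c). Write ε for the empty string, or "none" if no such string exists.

The string abb is accepted by M but not by N.
No shorter string lies in the difference, and abb is the lexicographically first length-3 string in L(M) \ L(N).

abb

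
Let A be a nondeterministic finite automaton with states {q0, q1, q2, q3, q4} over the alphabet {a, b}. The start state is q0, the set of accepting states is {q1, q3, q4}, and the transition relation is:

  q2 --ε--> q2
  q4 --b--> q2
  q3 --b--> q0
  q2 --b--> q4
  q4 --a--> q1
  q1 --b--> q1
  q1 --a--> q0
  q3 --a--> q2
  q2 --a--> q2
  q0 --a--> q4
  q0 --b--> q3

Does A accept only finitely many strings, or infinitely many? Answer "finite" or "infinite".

infinite

State q0 is reachable from the start and can reach an accepting state, and it lies on the cycle q0 → q3 → q0.
Traversing that cycle any number of times yields accepted strings of unbounded length, so the language is infinite.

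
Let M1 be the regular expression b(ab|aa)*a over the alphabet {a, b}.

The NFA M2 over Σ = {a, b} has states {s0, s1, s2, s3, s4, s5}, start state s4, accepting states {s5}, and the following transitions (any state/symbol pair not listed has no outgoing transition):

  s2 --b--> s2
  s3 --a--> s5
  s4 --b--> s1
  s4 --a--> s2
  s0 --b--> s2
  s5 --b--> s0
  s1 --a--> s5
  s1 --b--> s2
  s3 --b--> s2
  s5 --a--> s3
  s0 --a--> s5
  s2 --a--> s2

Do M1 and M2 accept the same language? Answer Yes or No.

Yes

Converting the expression M1 to a DFA (subset construction, then merging equivalent states) gives the minimal DFA with states {r0, r1, r2, r3}, start state r0, accepting states {r3} and transitions r0: a→r1, b→r2; r1: a→r1, b→r1; r2: a→r3, b→r1; r3: a→r2, b→r2.
Exploring the product automaton M1 × M2 from the start pair (r0, s4), following both machines on each input symbol, reaches 6 state pairs: (r0, s4), (r1, s2), (r2, s1), (r3, s5), (r2, s3), (r2, s0).
M1 accepts in {r3} and M2 accepts in {s5}. In every reachable pair the two components are either both accepting — (r3, s5) — or both non-accepting, so no string is accepted by exactly one of the machines: L(M1) \ L(M2) and L(M2) \ L(M1) are both empty.
Hence every string is accepted by M1 iff it is accepted by M2, and the two languages coincide.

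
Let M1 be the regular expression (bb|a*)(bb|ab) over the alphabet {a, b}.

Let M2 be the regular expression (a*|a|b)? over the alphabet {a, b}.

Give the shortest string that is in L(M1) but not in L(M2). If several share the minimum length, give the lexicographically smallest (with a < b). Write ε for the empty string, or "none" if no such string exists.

The string ab is accepted by M1 but not by M2.
No shorter string lies in the difference, and ab is the lexicographically first length-2 string in L(M1) \ L(M2).

ab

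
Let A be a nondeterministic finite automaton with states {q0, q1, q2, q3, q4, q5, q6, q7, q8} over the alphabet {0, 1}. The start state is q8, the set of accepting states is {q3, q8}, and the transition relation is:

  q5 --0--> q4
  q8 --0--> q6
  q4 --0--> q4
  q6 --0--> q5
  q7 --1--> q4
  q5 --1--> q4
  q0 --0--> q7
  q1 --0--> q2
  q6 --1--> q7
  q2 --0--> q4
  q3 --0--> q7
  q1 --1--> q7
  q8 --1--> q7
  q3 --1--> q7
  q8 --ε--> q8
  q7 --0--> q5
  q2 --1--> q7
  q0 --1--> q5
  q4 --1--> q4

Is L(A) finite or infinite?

finite

The useful states (reachable from q8 and able to reach an accepting state) are {q8}.
Restricted to these states the transition graph has no cycle, so every accepting path has bounded length and L is finite.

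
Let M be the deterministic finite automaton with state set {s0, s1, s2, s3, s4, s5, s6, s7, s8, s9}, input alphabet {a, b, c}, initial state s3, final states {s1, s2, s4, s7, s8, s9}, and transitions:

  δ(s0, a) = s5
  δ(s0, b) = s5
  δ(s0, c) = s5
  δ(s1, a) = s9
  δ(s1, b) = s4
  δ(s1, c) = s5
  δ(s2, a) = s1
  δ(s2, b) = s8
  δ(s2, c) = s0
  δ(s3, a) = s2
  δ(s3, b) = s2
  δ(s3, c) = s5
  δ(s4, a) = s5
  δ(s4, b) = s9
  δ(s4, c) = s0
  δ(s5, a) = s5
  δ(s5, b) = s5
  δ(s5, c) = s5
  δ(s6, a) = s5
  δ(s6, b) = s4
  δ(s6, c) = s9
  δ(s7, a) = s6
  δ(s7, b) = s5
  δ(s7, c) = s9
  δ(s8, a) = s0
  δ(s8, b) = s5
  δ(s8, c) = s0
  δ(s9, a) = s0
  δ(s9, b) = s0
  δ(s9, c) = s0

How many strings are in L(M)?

The useful subgraph on states {s1, s2, s3, s4, s8, s9} is acyclic, so L(M) is finite; the longest accepting path visits 5 useful states, giving maximum string length 4.
Counting accepting paths from s3 by length: 2 of length 1, 4 of length 2, 4 of length 3, 2 of length 4. Total 12.

12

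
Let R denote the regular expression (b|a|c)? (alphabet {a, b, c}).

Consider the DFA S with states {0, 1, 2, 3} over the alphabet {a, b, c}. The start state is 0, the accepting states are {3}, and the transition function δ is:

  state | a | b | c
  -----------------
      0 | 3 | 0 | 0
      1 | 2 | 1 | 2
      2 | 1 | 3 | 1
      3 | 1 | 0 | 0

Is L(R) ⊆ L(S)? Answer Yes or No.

The empty string ε is in L(R) but not in L(S).
So L(R) ⊄ L(S).

No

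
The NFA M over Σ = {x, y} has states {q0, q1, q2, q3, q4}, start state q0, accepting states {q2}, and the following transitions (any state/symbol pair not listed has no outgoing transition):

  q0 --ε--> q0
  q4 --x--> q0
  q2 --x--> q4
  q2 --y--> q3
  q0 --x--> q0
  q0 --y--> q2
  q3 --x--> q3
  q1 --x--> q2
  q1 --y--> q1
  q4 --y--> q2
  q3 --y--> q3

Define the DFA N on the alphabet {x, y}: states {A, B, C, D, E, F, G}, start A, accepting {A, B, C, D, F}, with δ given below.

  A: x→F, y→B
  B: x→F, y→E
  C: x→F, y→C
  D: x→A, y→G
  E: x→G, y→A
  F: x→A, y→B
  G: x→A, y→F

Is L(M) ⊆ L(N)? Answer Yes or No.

Exploring the product automaton M × N from the start pair (q0, A), following both machines on each input symbol, reaches 9 state pairs: (q0, A), (q0, F), (q2, B), (q4, F), (q3, E), (q3, G), (q3, A), (q3, F), (q3, B).
M accepts in {q2} and N accepts in {A, B, C, D, F}. The reachable pairs whose M-component is accepting are (q2, B); in each of them the N-component is accepting too, so the product for L(M) \ L(N) (M-component accepting, N-component rejecting) has no reachable accepting pair and the difference is empty.
Hence every string in L(M) is also in L(N).

Yes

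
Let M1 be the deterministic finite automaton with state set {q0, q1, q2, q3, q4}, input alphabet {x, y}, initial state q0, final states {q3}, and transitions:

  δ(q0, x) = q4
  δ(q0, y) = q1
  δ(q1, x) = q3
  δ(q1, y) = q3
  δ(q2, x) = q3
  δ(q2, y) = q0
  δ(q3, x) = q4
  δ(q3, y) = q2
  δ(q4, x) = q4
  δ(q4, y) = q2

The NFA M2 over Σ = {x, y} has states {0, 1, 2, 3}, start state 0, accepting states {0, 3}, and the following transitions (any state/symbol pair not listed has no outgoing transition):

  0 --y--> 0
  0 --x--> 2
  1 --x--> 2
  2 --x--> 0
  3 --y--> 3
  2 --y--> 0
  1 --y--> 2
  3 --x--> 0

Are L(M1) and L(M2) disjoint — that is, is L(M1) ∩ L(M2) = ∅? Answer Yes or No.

The string yy is accepted by both M1 and M2.
Hence L(M1) ∩ L(M2) ≠ ∅.

No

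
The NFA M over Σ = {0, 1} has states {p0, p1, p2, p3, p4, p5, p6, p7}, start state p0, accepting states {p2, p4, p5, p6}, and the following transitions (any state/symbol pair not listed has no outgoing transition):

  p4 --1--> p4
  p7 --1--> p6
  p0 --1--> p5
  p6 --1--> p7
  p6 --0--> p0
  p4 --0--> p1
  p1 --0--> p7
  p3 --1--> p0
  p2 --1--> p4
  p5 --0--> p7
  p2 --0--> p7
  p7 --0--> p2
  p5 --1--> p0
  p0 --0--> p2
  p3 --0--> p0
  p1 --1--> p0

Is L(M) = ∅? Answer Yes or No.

The string 0 is accepted: the run p0 → p2 ends in the accepting state p2.
Since at least one string is accepted, L(M) is not empty.

No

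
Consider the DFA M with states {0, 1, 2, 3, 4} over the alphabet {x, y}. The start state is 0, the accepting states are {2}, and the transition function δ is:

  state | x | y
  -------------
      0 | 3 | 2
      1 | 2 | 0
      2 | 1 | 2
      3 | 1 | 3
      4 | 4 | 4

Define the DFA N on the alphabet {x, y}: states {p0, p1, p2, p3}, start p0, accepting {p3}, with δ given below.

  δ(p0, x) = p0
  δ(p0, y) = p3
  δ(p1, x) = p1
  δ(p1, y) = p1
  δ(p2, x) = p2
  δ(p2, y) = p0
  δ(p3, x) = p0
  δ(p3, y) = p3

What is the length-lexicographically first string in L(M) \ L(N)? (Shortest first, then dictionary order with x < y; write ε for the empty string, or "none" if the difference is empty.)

The string xxx is accepted by M but not by N.
No shorter string lies in the difference, and xxx is the lexicographically first length-3 string in L(M) \ L(N).

xxx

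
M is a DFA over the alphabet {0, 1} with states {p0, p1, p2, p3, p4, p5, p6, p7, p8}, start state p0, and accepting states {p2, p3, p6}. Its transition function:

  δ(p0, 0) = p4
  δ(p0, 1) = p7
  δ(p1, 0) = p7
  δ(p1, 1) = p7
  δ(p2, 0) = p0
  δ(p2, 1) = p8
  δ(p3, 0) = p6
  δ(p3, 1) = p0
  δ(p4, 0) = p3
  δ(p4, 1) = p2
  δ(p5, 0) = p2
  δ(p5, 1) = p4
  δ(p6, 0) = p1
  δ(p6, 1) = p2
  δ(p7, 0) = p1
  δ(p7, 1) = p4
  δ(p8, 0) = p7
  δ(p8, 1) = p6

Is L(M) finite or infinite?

infinite

State p0 is reachable from the start and can reach an accepting state, and it lies on the cycle p0 → p4 → p2 → p0.
Traversing that cycle any number of times yields accepted strings of unbounded length, so the language is infinite.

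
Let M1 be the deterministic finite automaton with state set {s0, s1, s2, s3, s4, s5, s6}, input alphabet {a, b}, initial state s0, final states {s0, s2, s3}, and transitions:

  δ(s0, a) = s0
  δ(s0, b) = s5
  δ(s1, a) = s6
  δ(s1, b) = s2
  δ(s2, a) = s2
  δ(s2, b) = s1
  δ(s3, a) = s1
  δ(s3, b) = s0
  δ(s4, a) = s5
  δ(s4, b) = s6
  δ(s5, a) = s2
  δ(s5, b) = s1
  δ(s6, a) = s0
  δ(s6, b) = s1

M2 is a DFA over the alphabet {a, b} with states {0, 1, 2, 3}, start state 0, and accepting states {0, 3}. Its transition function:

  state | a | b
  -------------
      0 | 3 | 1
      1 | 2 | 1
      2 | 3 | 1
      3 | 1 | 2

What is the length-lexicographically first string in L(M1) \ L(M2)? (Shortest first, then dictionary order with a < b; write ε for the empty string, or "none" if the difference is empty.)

The string aa is accepted by M1 but not by M2.
No shorter string lies in the difference, and aa is the lexicographically first length-2 string in L(M1) \ L(M2).

aa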